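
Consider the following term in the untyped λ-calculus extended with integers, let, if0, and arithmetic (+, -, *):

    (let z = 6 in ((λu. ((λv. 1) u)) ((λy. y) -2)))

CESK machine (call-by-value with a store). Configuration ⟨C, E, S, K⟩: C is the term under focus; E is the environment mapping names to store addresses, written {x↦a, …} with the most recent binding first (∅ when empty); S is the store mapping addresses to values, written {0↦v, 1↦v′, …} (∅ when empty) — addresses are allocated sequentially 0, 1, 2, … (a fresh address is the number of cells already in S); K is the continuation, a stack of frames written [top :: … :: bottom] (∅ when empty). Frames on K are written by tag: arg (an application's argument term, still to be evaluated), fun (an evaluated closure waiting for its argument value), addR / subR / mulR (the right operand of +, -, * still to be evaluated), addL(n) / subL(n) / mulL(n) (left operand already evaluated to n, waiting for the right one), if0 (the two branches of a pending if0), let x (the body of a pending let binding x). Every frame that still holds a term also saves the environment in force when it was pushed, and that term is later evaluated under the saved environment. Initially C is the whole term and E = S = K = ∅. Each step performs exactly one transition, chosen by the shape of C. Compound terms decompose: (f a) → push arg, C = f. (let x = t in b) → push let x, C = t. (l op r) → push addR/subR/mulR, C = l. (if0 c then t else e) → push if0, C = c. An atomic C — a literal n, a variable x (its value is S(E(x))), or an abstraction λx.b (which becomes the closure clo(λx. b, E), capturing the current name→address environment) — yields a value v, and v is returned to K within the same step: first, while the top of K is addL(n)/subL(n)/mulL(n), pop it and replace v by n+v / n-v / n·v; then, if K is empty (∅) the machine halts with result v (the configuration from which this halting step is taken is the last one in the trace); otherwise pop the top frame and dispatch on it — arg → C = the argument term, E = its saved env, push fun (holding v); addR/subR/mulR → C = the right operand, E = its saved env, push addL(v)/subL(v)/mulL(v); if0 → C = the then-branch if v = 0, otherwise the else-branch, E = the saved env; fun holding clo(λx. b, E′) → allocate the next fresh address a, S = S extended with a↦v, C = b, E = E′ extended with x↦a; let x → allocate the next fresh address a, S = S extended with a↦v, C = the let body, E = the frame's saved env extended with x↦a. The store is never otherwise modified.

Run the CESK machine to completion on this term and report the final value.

step 0: [C=(let z = 6 in ((λu. ((λv. 1) u)) ((λy. y) -2))) | E=∅ | S=∅ | K=∅]
step 1: [C=6 | E=∅ | S=∅ | K=[let z]]
step 2: [C=((λu. ((λv. 1) u)) ((λy. y) -2)) | E={z↦0} | S={0↦6} | K=∅]
step 3: [C=(λu. ((λv. 1) u)) | E={z↦0} | S={0↦6} | K=[arg]]
step 4: [C=((λy. y) -2) | E={z↦0} | S={0↦6} | K=[fun]]
step 5: [C=(λy. y) | E={z↦0} | S={0↦6} | K=[arg :: fun]]
step 6: [C=-2 | E={z↦0} | S={0↦6} | K=[fun :: fun]]
step 7: [C=y | E={y↦1, z↦0} | S={0↦6, 1↦-2} | K=[fun]]
step 8: [C=((λv. 1) u) | E={u↦2, z↦0} | S={0↦6, 1↦-2, 2↦-2} | K=∅]
step 9: [C=(λv. 1) | E={u↦2, z↦0} | S={0↦6, 1↦-2, 2↦-2} | K=[arg]]
step 10: [C=u | E={u↦2, z↦0} | S={0↦6, 1↦-2, 2↦-2} | K=[fun]]
step 11: [C=1 | E={v↦3, u↦2, z↦0} | S={0↦6, 1↦-2, 2↦-2, 3↦-2} | K=∅]
→ final value 1

Answer: 1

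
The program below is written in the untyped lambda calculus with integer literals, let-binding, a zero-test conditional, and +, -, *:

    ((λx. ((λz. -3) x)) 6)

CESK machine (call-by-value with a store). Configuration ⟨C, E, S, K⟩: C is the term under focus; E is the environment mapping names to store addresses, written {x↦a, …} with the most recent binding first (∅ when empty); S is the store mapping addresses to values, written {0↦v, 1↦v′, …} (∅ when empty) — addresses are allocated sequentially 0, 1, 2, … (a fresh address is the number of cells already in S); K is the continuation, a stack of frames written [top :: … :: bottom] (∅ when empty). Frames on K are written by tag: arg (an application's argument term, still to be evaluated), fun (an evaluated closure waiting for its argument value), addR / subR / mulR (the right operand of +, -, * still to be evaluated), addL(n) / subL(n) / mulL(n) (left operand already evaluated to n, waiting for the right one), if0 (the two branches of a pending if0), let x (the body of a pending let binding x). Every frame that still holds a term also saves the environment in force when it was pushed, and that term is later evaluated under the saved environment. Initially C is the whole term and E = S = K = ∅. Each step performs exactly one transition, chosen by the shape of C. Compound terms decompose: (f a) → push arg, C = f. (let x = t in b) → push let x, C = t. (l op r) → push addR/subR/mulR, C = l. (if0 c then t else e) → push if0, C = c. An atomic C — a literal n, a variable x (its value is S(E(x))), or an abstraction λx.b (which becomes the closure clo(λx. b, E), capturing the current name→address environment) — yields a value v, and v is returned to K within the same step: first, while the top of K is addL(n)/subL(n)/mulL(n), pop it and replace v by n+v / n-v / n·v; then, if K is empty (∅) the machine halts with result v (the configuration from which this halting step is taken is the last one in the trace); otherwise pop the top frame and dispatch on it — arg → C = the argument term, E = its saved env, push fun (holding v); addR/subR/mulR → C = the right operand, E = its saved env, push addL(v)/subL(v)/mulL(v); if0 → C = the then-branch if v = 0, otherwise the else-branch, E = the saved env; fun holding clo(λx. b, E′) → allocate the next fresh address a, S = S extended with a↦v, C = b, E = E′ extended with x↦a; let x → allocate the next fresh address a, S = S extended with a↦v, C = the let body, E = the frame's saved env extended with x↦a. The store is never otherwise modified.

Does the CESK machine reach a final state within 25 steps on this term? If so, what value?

step 0: <C=((λx. ((λz. -3) x)) 6), E=∅, S=∅, K=∅>
step 1: <C=(λx. ((λz. -3) x)), E=∅, S=∅, K=[arg]>
step 2: <C=6, E=∅, S=∅, K=[fun]>
step 3: <C=((λz. -3) x), E={x↦0}, S={0↦6}, K=∅>
step 4: <C=(λz. -3), E={x↦0}, S={0↦6}, K=[arg]>
step 5: <C=x, E={x↦0}, S={0↦6}, K=[fun]>
step 6: <C=-3, E={z↦1, x↦0}, S={0↦6, 1↦6}, K=∅>
→ final value -3

Answer: -3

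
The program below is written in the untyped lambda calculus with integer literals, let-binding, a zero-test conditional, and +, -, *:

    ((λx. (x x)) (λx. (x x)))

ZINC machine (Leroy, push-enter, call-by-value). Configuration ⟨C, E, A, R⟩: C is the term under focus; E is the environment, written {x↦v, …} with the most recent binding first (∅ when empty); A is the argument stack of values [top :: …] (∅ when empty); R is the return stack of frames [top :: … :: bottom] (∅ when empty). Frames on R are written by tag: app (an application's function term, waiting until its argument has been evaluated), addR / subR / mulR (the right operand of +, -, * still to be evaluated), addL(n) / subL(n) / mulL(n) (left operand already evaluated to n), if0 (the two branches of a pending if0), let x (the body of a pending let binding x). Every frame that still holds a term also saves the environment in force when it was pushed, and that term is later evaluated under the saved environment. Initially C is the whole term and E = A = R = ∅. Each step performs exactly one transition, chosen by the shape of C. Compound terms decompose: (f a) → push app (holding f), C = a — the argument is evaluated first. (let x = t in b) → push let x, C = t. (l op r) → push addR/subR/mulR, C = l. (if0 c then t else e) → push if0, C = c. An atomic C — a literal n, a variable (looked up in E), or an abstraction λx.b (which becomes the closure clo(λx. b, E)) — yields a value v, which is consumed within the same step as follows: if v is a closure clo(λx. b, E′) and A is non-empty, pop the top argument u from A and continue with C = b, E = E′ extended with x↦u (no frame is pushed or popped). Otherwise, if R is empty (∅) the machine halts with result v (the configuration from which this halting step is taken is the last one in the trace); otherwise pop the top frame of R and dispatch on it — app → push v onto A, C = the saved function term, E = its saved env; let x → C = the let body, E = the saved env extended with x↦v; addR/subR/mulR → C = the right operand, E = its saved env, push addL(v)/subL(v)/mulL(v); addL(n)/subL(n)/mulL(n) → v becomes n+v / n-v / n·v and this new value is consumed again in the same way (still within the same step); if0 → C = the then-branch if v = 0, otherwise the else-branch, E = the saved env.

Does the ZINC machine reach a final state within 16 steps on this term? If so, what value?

Answer: DIVERGES (no final state within 16 steps)

Machine steps:
0. <C=((λx. (x x)) (λx. (x x))), E=∅, A=∅, R=∅>
1. <C=(λx. (x x)), E=∅, A=∅, R=[app]>
2. <C=(λx. (x x)), E=∅, A=[clo(λx. (x x), ∅)], R=∅>
3. <C=(x x), E={x↦clo(λx. (x x), ∅)}, A=∅, R=∅>
4. <C=x, E={x↦clo(λx. (x x), ∅)}, A=∅, R=[app]>
5. <C=x, E={x↦clo(λx. (x x), ∅)}, A=[clo(λx. (x x), ∅)], R=∅>
… configuration repeats with period 3 (steps 3–5 recur indefinitely) …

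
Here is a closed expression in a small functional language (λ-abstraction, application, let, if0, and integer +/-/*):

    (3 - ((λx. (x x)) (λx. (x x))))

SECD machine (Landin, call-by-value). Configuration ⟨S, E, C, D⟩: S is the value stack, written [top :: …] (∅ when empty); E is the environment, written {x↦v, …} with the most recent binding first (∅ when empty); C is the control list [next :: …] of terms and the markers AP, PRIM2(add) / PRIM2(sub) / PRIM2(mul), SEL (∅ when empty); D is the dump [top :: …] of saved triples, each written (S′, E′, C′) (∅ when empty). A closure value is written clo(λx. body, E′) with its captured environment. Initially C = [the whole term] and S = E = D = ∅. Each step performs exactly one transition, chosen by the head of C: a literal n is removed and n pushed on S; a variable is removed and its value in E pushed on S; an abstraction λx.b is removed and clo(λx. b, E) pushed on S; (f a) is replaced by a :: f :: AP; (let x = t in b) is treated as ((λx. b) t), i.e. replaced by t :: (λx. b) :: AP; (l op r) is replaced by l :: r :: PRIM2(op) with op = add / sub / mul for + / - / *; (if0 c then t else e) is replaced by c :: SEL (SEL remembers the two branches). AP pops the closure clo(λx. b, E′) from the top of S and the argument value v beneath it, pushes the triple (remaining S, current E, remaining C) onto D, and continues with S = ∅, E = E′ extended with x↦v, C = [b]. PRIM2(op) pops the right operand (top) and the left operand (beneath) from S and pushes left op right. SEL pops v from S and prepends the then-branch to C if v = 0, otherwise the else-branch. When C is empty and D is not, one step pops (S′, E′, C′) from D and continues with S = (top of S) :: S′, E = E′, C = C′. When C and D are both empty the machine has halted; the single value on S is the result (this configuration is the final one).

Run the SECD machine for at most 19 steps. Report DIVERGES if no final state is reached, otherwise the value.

Answer: DIVERGES (no final state within 19 steps)

Machine steps:
[0] ⟨S=∅; E=∅; C=[(3 - ((λx. (x x)) (λx. (x x))))]; D=∅⟩
[1] ⟨S=∅; E=∅; C=[3 :: ((λx. (x x)) (λx. (x x))) :: PRIM2(sub)]; D=∅⟩
[2] ⟨S=[3]; E=∅; C=[((λx. (x x)) (λx. (x x))) :: PRIM2(sub)]; D=∅⟩
[3] ⟨S=[3]; E=∅; C=[(λx. (x x)) :: (λx. (x x)) :: AP :: PRIM2(sub)]; D=∅⟩
[4] ⟨S=[clo(λx. (x x), ∅) :: 3]; E=∅; C=[(λx. (x x)) :: AP :: PRIM2(sub)]; D=∅⟩
[5] ⟨S=[clo(λx. (x x), ∅) :: clo(λx. (x x), ∅) :: 3]; E=∅; C=[AP :: PRIM2(sub)]; D=∅⟩
[6] ⟨S=∅; E={x↦clo(λx. (x x), ∅)}; C=[(x x)]; D=[([3], ∅, [PRIM2(sub)])]⟩
[7] ⟨S=∅; E={x↦clo(λx. (x x), ∅)}; C=[x :: x :: AP]; D=[([3], ∅, [PRIM2(sub)])]⟩
[8] ⟨S=[clo(λx. (x x), ∅)]; E={x↦clo(λx. (x x), ∅)}; C=[x :: AP]; D=[([3], ∅, [PRIM2(sub)])]⟩
[9] ⟨S=[clo(λx. (x x), ∅) :: clo(λx. (x x), ∅)]; E={x↦clo(λx. (x x), ∅)}; C=[AP]; D=[([3], ∅, [PRIM2(sub)])]⟩
[10] ⟨S=∅; E={x↦clo(λx. (x x), ∅)}; C=[(x x)]; D=[(∅, {x↦clo(λx. (x x), ∅)}, ∅) :: ([3], ∅, [PRIM2(sub)])]⟩
[11] ⟨S=∅; E={x↦clo(λx. (x x), ∅)}; C=[x :: x :: AP]; D=[(∅, {x↦clo(λx. (x x), ∅)}, ∅) :: ([3], ∅, [PRIM2(sub)])]⟩
[12] ⟨S=[clo(λx. (x x), ∅)]; E={x↦clo(λx. (x x), ∅)}; C=[x :: AP]; D=[(∅, {x↦clo(λx. (x x), ∅)}, ∅) :: ([3], ∅, [PRIM2(sub)])]⟩
[13] ⟨S=[clo(λx. (x x), ∅) :: clo(λx. (x x), ∅)]; E={x↦clo(λx. (x x), ∅)}; C=[AP]; D=[(∅, {x↦clo(λx. (x x), ∅)}, ∅) :: ([3], ∅, [PRIM2(sub)])]⟩
[14] ⟨S=∅; E={x↦clo(λx. (x x), ∅)}; C=[(x x)]; D=[(∅, {x↦clo(λx. (x x), ∅)}, ∅) :: (∅, {x↦clo(λx. (x x), ∅)}, ∅) :: ([3], ∅, [PRIM2(sub)])]⟩
[15] ⟨S=∅; E={x↦clo(λx. (x x), ∅)}; C=[x :: x :: AP]; D=[(∅, {x↦clo(λx. (x x), ∅)}, ∅) :: (∅, {x↦clo(λx. (x x), ∅)}, ∅) :: ([3], ∅, [PRIM2(sub)])]⟩
[16] ⟨S=[clo(λx. (x x), ∅)]; E={x↦clo(λx. (x x), ∅)}; C=[x :: AP]; D=[(∅, {x↦clo(λx. (x x), ∅)}, ∅) :: (∅, {x↦clo(λx. (x x), ∅)}, ∅) :: ([3], ∅, [PRIM2(sub)])]⟩
[17] ⟨S=[clo(λx. (x x), ∅) :: clo(λx. (x x), ∅)]; E={x↦clo(λx. (x x), ∅)}; C=[AP]; D=[(∅, {x↦clo(λx. (x x), ∅)}, ∅) :: (∅, {x↦clo(λx. (x x), ∅)}, ∅) :: ([3], ∅, [PRIM2(sub)])]⟩
[18] ⟨S=∅; E={x↦clo(λx. (x x), ∅)}; C=[(x x)]; D=[(∅, {x↦clo(λx. (x x), ∅)}, ∅) :: (∅, {x↦clo(λx. (x x), ∅)}, ∅) :: (∅, {x↦clo(λx. (x x), ∅)}, ∅) :: ([3], ∅, [PRIM2(sub)])]⟩
[19] ⟨S=∅; E={x↦clo(λx. (x x), ∅)}; C=[x :: x :: AP]; D=[(∅, {x↦clo(λx. (x x), ∅)}, ∅) :: (∅, {x↦clo(λx. (x x), ∅)}, ∅) :: (∅, {x↦clo(λx. (x x), ∅)}, ∅) :: ([3], ∅, [PRIM2(sub)])]⟩
→ 19 transitions taken and the configuration is still not final: no result within 19 steps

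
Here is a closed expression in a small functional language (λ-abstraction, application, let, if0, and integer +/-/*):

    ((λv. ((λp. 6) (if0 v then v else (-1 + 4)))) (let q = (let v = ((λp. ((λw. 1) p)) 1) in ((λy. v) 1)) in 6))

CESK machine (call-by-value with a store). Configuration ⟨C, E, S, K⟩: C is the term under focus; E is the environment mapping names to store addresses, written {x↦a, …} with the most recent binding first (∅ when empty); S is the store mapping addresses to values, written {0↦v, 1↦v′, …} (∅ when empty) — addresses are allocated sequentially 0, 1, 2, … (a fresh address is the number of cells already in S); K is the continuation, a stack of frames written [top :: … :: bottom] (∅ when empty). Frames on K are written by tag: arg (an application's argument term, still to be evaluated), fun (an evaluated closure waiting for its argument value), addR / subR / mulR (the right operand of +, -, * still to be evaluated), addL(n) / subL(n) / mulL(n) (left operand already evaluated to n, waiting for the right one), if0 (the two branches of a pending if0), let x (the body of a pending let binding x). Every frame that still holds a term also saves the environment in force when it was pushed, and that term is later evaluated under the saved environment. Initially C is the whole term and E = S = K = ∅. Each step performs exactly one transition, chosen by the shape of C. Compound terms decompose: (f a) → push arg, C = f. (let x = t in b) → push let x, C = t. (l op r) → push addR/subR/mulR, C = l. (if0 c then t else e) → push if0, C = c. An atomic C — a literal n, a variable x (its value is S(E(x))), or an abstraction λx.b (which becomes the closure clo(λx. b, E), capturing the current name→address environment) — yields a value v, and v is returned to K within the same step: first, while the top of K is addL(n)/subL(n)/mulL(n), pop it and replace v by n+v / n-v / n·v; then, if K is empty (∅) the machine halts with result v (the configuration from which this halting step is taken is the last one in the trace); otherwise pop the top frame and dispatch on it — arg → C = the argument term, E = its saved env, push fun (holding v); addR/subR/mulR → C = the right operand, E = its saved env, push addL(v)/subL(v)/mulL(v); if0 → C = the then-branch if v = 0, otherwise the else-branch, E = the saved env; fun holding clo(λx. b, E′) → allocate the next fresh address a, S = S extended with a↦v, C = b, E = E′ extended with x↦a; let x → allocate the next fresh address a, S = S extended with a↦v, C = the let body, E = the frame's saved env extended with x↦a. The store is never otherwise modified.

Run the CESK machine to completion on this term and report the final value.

Answer: 6

Derivation:
0. [C=((λv. ((λp. 6) (if0 v then v else (-1 + 4)))) (let q = (let v = ((λp. ((λw. 1) p)) 1) in ((λy. v) 1)) in 6)) | E=∅ | S=∅ | K=∅]
1. [C=(λv. ((λp. 6) (if0 v then v else (-1 + 4)))) | E=∅ | S=∅ | K=[arg]]
2. [C=(let q = (let v = ((λp. ((λw. 1) p)) 1) in ((λy. v) 1)) in 6) | E=∅ | S=∅ | K=[fun]]
3. [C=(let v = ((λp. ((λw. 1) p)) 1) in ((λy. v) 1)) | E=∅ | S=∅ | K=[let q :: fun]]
4. [C=((λp. ((λw. 1) p)) 1) | E=∅ | S=∅ | K=[let v :: let q :: fun]]
5. [C=(λp. ((λw. 1) p)) | E=∅ | S=∅ | K=[arg :: let v :: let q :: fun]]
6. [C=1 | E=∅ | S=∅ | K=[fun :: let v :: let q :: fun]]
7. [C=((λw. 1) p) | E={p↦0} | S={0↦1} | K=[let v :: let q :: fun]]
8. [C=(λw. 1) | E={p↦0} | S={0↦1} | K=[arg :: let v :: let q :: fun]]
9. [C=p | E={p↦0} | S={0↦1} | K=[fun :: let v :: let q :: fun]]
10. [C=1 | E={w↦1, p↦0} | S={0↦1, 1↦1} | K=[let v :: let q :: fun]]
11. [C=((λy. v) 1) | E={v↦2} | S={0↦1, 1↦1, 2↦1} | K=[let q :: fun]]
12. [C=(λy. v) | E={v↦2} | S={0↦1, 1↦1, 2↦1} | K=[arg :: let q :: fun]]
13. [C=1 | E={v↦2} | S={0↦1, 1↦1, 2↦1} | K=[fun :: let q :: fun]]
14. [C=v | E={y↦3, v↦2} | S={0↦1, 1↦1, 2↦1, 3↦1} | K=[let q :: fun]]
15. [C=6 | E={q↦4} | S={0↦1, 1↦1, 2↦1, 3↦1, 4↦1} | K=[fun]]
16. [C=((λp. 6) (if0 v then v else (-1 + 4))) | E={v↦5} | S={0↦1, 1↦1, 2↦1, 3↦1, 4↦1, 5↦6} | K=∅]
17. [C=(λp. 6) | E={v↦5} | S={0↦1, 1↦1, 2↦1, 3↦1, 4↦1, 5↦6} | K=[arg]]
18. [C=(if0 v then v else (-1 + 4)) | E={v↦5} | S={0↦1, 1↦1, 2↦1, 3↦1, 4↦1, 5↦6} | K=[fun]]
19. [C=v | E={v↦5} | S={0↦1, 1↦1, 2↦1, 3↦1, 4↦1, 5↦6} | K=[if0 :: fun]]
20. [C=(-1 + 4) | E={v↦5} | S={0↦1, 1↦1, 2↦1, 3↦1, 4↦1, 5↦6} | K=[fun]]
21. [C=-1 | E={v↦5} | S={0↦1, 1↦1, 2↦1, 3↦1, 4↦1, 5↦6} | K=[addR :: fun]]
22. [C=4 | E={v↦5} | S={0↦1, 1↦1, 2↦1, 3↦1, 4↦1, 5↦6} | K=[addL(-1) :: fun]]
23. [C=6 | E={p↦6, v↦5} | S={0↦1, 1↦1, 2↦1, 3↦1, 4↦1, 5↦6, 6↦3} | K=∅]
→ final value 6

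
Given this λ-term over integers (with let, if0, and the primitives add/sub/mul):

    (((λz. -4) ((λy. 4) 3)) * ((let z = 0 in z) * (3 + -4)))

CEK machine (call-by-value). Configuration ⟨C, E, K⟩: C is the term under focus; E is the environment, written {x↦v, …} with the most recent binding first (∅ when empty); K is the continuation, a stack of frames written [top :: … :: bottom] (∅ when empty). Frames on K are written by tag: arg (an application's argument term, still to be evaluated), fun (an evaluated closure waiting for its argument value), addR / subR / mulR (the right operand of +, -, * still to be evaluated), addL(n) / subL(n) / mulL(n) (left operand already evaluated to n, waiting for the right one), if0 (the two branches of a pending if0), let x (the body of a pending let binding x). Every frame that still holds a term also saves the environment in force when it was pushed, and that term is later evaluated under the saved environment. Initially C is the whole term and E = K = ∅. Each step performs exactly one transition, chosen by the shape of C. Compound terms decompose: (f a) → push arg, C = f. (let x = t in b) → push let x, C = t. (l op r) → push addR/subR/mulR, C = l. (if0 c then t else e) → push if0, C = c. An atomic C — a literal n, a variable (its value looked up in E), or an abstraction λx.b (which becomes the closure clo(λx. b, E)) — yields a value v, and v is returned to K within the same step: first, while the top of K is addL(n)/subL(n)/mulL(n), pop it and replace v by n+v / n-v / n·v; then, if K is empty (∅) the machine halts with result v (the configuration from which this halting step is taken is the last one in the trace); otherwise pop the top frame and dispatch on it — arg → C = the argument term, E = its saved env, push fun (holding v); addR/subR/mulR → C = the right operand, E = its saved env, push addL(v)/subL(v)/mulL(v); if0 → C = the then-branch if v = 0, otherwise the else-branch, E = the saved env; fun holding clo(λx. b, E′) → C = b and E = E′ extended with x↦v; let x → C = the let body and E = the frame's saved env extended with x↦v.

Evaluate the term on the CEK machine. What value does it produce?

Answer: 0

Execution trace:
[0] <C=(((λz. -4) ((λy. 4) 3)) * ((let z = 0 in z) * (3 + -4))), E=∅, K=∅>
[1] <C=((λz. -4) ((λy. 4) 3)), E=∅, K=[mulR]>
[2] <C=(λz. -4), E=∅, K=[arg :: mulR]>
[3] <C=((λy. 4) 3), E=∅, K=[fun :: mulR]>
[4] <C=(λy. 4), E=∅, K=[arg :: fun :: mulR]>
[5] <C=3, E=∅, K=[fun :: fun :: mulR]>
[6] <C=4, E={y↦3}, K=[fun :: mulR]>
[7] <C=-4, E={z↦4}, K=[mulR]>
[8] <C=((let z = 0 in z) * (3 + -4)), E=∅, K=[mulL(-4)]>
[9] <C=(let z = 0 in z), E=∅, K=[mulR :: mulL(-4)]>
[10] <C=0, E=∅, K=[let z :: mulR :: mulL(-4)]>
[11] <C=z, E={z↦0}, K=[mulR :: mulL(-4)]>
[12] <C=(3 + -4), E=∅, K=[mulL(0) :: mulL(-4)]>
[13] <C=3, E=∅, K=[addR :: mulL(0) :: mulL(-4)]>
[14] <C=-4, E=∅, K=[addL(3) :: mulL(0) :: mulL(-4)]>
→ final value 0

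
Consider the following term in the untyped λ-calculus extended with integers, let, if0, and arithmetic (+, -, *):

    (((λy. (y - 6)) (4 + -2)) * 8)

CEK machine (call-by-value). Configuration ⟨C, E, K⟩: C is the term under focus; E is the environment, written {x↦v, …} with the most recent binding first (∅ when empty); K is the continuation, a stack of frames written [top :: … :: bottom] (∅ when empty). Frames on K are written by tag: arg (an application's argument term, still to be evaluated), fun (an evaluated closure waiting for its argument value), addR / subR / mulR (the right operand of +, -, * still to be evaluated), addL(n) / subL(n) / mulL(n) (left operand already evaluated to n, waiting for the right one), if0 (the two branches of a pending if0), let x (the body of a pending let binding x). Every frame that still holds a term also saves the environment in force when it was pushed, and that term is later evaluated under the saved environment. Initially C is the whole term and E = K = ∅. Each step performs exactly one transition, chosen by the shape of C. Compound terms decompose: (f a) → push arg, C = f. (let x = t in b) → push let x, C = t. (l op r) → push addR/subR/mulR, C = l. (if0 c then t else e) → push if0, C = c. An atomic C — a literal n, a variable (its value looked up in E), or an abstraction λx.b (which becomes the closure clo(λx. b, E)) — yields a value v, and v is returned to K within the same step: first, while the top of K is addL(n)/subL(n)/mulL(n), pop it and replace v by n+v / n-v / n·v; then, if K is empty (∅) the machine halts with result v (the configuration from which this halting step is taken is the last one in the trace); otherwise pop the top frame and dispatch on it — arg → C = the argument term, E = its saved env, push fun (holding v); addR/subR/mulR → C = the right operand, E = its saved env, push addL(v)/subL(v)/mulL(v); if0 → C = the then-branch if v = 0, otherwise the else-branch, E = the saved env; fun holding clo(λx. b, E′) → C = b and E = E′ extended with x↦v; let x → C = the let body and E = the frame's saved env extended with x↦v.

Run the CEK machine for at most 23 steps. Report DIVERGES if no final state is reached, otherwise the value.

t=0: <C=(((λy. (y - 6)) (4 + -2)) * 8), E=∅, K=∅>
t=1: <C=((λy. (y - 6)) (4 + -2)), E=∅, K=[mulR]>
t=2: <C=(λy. (y - 6)), E=∅, K=[arg :: mulR]>
t=3: <C=(4 + -2), E=∅, K=[fun :: mulR]>
t=4: <C=4, E=∅, K=[addR :: fun :: mulR]>
t=5: <C=-2, E=∅, K=[addL(4) :: fun :: mulR]>
t=6: <C=(y - 6), E={y↦2}, K=[mulR]>
t=7: <C=y, E={y↦2}, K=[subR :: mulR]>
t=8: <C=6, E={y↦2}, K=[subL(2) :: mulR]>
t=9: <C=8, E=∅, K=[mulL(-4)]>
→ final value -32

Answer: -32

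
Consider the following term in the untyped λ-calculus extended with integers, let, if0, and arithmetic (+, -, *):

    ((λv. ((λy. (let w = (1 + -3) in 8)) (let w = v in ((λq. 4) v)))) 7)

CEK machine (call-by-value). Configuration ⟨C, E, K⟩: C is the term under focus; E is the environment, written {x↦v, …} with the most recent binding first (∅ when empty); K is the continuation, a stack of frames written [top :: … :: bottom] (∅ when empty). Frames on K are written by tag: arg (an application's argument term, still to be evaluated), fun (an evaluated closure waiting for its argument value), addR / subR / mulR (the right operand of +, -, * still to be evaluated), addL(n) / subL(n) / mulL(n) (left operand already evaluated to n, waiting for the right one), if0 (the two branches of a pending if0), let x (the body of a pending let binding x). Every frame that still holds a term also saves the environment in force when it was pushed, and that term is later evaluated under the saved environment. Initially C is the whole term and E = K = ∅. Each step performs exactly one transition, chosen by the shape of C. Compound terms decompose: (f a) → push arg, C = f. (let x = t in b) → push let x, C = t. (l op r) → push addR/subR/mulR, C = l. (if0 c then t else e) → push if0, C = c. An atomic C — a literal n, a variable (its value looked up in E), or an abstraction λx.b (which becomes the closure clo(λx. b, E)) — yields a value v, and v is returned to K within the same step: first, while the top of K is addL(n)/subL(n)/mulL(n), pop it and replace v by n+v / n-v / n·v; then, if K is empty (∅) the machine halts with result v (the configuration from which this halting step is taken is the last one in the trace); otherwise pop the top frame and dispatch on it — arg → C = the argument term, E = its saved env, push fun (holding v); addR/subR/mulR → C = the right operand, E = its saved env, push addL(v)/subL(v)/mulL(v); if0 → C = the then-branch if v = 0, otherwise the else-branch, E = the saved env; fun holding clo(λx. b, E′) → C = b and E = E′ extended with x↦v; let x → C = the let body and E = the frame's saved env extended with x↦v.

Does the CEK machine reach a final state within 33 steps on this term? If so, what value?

Answer: 8

Machine steps:
step 0: ⟨C=((λv. ((λy. (let w = (1 + -3) in 8)) (let w = v in ((λq. 4) v)))) 7); E=∅; K=∅⟩
step 1: ⟨C=(λv. ((λy. (let w = (1 + -3) in 8)) (let w = v in ((λq. 4) v)))); E=∅; K=[arg]⟩
step 2: ⟨C=7; E=∅; K=[fun]⟩
step 3: ⟨C=((λy. (let w = (1 + -3) in 8)) (let w = v in ((λq. 4) v))); E={v↦7}; K=∅⟩
step 4: ⟨C=(λy. (let w = (1 + -3) in 8)); E={v↦7}; K=[arg]⟩
step 5: ⟨C=(let w = v in ((λq. 4) v)); E={v↦7}; K=[fun]⟩
step 6: ⟨C=v; E={v↦7}; K=[let w :: fun]⟩
step 7: ⟨C=((λq. 4) v); E={w↦7, v↦7}; K=[fun]⟩
step 8: ⟨C=(λq. 4); E={w↦7, v↦7}; K=[arg :: fun]⟩
step 9: ⟨C=v; E={w↦7, v↦7}; K=[fun :: fun]⟩
step 10: ⟨C=4; E={q↦7, w↦7, v↦7}; K=[fun]⟩
step 11: ⟨C=(let w = (1 + -3) in 8); E={y↦4, v↦7}; K=∅⟩
step 12: ⟨C=(1 + -3); E={y↦4, v↦7}; K=[let w]⟩
step 13: ⟨C=1; E={y↦4, v↦7}; K=[addR :: let w]⟩
step 14: ⟨C=-3; E={y↦4, v↦7}; K=[addL(1) :: let w]⟩
step 15: ⟨C=8; E={w↦-2, y↦4, v↦7}; K=∅⟩
→ final value 8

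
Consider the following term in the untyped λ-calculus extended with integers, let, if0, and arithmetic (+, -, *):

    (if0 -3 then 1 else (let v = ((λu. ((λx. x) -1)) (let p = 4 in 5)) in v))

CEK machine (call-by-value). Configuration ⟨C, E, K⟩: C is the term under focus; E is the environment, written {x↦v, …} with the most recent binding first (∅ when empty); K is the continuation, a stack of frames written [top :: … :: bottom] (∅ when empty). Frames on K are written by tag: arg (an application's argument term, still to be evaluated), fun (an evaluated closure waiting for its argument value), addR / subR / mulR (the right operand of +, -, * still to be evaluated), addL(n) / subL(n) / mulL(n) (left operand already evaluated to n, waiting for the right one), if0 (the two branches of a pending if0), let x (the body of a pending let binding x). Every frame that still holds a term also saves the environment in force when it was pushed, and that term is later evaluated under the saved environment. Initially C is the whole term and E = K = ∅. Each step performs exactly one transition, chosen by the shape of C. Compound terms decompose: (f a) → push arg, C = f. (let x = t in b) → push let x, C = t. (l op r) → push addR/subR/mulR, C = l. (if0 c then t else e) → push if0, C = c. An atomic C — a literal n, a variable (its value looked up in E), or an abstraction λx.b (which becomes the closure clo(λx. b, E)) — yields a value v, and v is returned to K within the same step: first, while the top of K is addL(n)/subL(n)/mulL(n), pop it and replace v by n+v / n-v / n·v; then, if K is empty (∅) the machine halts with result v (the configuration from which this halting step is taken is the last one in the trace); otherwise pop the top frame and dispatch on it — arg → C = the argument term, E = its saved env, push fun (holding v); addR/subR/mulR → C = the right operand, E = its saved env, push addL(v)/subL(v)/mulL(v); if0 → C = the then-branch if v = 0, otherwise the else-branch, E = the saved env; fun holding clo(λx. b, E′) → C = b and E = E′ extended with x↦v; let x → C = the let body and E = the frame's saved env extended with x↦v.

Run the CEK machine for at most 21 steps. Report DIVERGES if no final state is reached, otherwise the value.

Answer: -1

Derivation:
0. [C=(if0 -3 then 1 else (let v = ((λu. ((λx. x) -1)) (let p = 4 in 5)) in v)) | E=∅ | K=∅]
1. [C=-3 | E=∅ | K=[if0]]
2. [C=(let v = ((λu. ((λx. x) -1)) (let p = 4 in 5)) in v) | E=∅ | K=∅]
3. [C=((λu. ((λx. x) -1)) (let p = 4 in 5)) | E=∅ | K=[let v]]
4. [C=(λu. ((λx. x) -1)) | E=∅ | K=[arg :: let v]]
5. [C=(let p = 4 in 5) | E=∅ | K=[fun :: let v]]
6. [C=4 | E=∅ | K=[let p :: fun :: let v]]
7. [C=5 | E={p↦4} | K=[fun :: let v]]
8. [C=((λx. x) -1) | E={u↦5} | K=[let v]]
9. [C=(λx. x) | E={u↦5} | K=[arg :: let v]]
10. [C=-1 | E={u↦5} | K=[fun :: let v]]
11. [C=x | E={x↦-1, u↦5} | K=[let v]]
12. [C=v | E={v↦-1} | K=∅]
→ final value -1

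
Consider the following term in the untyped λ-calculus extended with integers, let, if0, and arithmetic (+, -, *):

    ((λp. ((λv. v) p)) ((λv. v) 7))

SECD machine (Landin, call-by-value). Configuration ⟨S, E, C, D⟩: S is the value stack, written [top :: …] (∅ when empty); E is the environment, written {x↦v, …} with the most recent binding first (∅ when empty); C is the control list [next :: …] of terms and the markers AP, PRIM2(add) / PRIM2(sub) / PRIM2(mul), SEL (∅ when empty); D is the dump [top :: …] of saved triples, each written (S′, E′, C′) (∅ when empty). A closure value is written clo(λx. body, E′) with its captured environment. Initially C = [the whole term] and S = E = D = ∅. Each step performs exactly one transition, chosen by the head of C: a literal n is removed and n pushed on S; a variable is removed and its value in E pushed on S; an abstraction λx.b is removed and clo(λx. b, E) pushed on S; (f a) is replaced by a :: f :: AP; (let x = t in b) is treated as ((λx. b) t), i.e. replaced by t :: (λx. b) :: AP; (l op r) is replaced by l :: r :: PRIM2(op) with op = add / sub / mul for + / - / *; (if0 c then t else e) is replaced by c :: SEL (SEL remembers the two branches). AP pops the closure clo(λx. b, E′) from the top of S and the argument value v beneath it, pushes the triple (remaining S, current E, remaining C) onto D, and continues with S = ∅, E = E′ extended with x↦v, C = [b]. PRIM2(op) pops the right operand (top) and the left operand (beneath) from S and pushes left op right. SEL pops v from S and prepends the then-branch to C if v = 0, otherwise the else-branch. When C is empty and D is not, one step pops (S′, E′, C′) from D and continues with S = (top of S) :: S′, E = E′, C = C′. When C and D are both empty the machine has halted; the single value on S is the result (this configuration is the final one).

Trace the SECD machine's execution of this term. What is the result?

Answer: 7

Execution trace:
step 0: ⟨S=∅; E=∅; C=[((λp. ((λv. v) p)) ((λv. v) 7))]; D=∅⟩
step 1: ⟨S=∅; E=∅; C=[((λv. v) 7) :: (λp. ((λv. v) p)) :: AP]; D=∅⟩
step 2: ⟨S=∅; E=∅; C=[7 :: (λv. v) :: AP :: (λp. ((λv. v) p)) :: AP]; D=∅⟩
step 3: ⟨S=[7]; E=∅; C=[(λv. v) :: AP :: (λp. ((λv. v) p)) :: AP]; D=∅⟩
step 4: ⟨S=[clo(λv. v, ∅) :: 7]; E=∅; C=[AP :: (λp. ((λv. v) p)) :: AP]; D=∅⟩
step 5: ⟨S=∅; E={v↦7}; C=[v]; D=[(∅, ∅, [(λp. ((λv. v) p)) :: AP])]⟩
step 6: ⟨S=[7]; E={v↦7}; C=∅; D=[(∅, ∅, [(λp. ((λv. v) p)) :: AP])]⟩
step 7: ⟨S=[7]; E=∅; C=[(λp. ((λv. v) p)) :: AP]; D=∅⟩
step 8: ⟨S=[clo(λp. ((λv. v) p), ∅) :: 7]; E=∅; C=[AP]; D=∅⟩
step 9: ⟨S=∅; E={p↦7}; C=[((λv. v) p)]; D=[(∅, ∅, ∅)]⟩
step 10: ⟨S=∅; E={p↦7}; C=[p :: (λv. v) :: AP]; D=[(∅, ∅, ∅)]⟩
step 11: ⟨S=[7]; E={p↦7}; C=[(λv. v) :: AP]; D=[(∅, ∅, ∅)]⟩
step 12: ⟨S=[clo(λv. v, {p↦7}) :: 7]; E={p↦7}; C=[AP]; D=[(∅, ∅, ∅)]⟩
step 13: ⟨S=∅; E={v↦7, p↦7}; C=[v]; D=[(∅, {p↦7}, ∅) :: (∅, ∅, ∅)]⟩
step 14: ⟨S=[7]; E={v↦7, p↦7}; C=∅; D=[(∅, {p↦7}, ∅) :: (∅, ∅, ∅)]⟩
step 15: ⟨S=[7]; E={p↦7}; C=∅; D=[(∅, ∅, ∅)]⟩
step 16: ⟨S=[7]; E=∅; C=∅; D=∅⟩
→ final value 7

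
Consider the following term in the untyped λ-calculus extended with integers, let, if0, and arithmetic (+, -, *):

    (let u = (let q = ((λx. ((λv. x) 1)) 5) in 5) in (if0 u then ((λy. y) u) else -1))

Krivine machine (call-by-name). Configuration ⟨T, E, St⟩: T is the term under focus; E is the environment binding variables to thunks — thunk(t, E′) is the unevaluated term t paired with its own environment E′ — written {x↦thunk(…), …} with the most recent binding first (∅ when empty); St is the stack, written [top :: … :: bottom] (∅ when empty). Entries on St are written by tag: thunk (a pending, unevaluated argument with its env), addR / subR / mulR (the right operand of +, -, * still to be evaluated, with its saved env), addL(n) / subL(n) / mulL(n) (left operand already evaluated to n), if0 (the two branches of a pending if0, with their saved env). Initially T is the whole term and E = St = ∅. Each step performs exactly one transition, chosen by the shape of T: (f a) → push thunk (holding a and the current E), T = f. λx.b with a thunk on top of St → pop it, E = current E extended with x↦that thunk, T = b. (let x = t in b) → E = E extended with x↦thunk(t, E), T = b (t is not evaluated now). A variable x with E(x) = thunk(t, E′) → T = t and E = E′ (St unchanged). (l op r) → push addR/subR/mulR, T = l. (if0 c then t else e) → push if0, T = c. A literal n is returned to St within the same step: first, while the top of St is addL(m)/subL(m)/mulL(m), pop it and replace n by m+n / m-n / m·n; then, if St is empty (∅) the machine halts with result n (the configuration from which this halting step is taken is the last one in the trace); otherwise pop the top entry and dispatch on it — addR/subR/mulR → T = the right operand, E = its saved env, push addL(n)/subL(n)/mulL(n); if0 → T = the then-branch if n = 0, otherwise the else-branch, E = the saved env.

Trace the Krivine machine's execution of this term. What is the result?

[0] ⟨T=(let u = (let q = ((λx. ((λv. x) 1)) 5) in 5) in (if0 u then ((λy. y) u) else -1)); E=∅; St=∅⟩
[1] ⟨T=(if0 u then ((λy. y) u) else -1); E={u↦thunk((let q = ((λx. ((λv. x) 1)) 5) in 5), ∅)}; St=∅⟩
[2] ⟨T=u; E={u↦thunk((let q = ((λx. ((λv. x) 1)) 5) in 5), ∅)}; St=[if0]⟩
[3] ⟨T=(let q = ((λx. ((λv. x) 1)) 5) in 5); E=∅; St=[if0]⟩
[4] ⟨T=5; E={q↦thunk(((λx. ((λv. x) 1)) 5), ∅)}; St=[if0]⟩
[5] ⟨T=-1; E={u↦thunk((let q = ((λx. ((λv. x) 1)) 5) in 5), ∅)}; St=∅⟩
→ final value -1

Answer: -1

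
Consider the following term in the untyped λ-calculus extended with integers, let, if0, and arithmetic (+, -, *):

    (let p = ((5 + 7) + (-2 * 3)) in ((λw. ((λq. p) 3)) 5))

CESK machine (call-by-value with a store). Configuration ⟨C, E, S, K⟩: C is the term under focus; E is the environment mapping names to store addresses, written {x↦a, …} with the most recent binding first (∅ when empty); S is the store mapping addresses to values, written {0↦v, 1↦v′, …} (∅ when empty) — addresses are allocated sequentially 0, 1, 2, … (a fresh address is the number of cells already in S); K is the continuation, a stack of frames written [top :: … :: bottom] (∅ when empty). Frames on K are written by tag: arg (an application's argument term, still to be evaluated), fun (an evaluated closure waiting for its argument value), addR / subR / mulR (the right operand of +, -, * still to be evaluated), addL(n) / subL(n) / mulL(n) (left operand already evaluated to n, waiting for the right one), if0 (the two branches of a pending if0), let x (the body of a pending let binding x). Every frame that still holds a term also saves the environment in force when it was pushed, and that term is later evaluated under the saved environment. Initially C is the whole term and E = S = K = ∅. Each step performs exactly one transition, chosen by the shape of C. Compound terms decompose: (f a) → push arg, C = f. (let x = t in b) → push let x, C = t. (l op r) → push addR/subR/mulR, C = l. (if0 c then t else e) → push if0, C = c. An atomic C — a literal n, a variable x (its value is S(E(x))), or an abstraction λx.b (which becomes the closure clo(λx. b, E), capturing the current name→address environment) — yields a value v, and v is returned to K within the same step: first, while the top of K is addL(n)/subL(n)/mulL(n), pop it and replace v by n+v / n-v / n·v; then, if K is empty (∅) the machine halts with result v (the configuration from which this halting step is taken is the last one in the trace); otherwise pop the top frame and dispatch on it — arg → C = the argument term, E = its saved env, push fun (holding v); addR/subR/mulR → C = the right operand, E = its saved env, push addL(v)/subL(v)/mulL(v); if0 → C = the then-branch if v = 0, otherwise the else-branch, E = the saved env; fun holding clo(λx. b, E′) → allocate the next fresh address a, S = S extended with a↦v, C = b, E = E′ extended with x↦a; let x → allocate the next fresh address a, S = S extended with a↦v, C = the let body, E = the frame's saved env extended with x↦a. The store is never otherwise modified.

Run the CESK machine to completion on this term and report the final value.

t=0: [C=(let p = ((5 + 7) + (-2 * 3)) in ((λw. ((λq. p) 3)) 5)) | E=∅ | S=∅ | K=∅]
t=1: [C=((5 + 7) + (-2 * 3)) | E=∅ | S=∅ | K=[let p]]
t=2: [C=(5 + 7) | E=∅ | S=∅ | K=[addR :: let p]]
t=3: [C=5 | E=∅ | S=∅ | K=[addR :: addR :: let p]]
t=4: [C=7 | E=∅ | S=∅ | K=[addL(5) :: addR :: let p]]
t=5: [C=(-2 * 3) | E=∅ | S=∅ | K=[addL(12) :: let p]]
t=6: [C=-2 | E=∅ | S=∅ | K=[mulR :: addL(12) :: let p]]
t=7: [C=3 | E=∅ | S=∅ | K=[mulL(-2) :: addL(12) :: let p]]
t=8: [C=((λw. ((λq. p) 3)) 5) | E={p↦0} | S={0↦6} | K=∅]
t=9: [C=(λw. ((λq. p) 3)) | E={p↦0} | S={0↦6} | K=[arg]]
t=10: [C=5 | E={p↦0} | S={0↦6} | K=[fun]]
t=11: [C=((λq. p) 3) | E={w↦1, p↦0} | S={0↦6, 1↦5} | K=∅]
t=12: [C=(λq. p) | E={w↦1, p↦0} | S={0↦6, 1↦5} | K=[arg]]
t=13: [C=3 | E={w↦1, p↦0} | S={0↦6, 1↦5} | K=[fun]]
t=14: [C=p | E={q↦2, w↦1, p↦0} | S={0↦6, 1↦5, 2↦3} | K=∅]
→ final value 6

Answer: 6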